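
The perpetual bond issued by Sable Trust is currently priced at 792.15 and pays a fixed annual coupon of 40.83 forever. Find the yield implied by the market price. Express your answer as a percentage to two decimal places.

P = C/r ⇒ r = C/P = 40.83/792.15 = 0.051543

5.15%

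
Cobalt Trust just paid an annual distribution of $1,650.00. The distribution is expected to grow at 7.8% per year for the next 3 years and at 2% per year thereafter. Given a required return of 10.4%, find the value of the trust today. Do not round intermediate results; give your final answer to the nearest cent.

D_1 = 1778.70000
D_2 = 1917.43860
D_3 = 2066.99881
Terminal value at year 3: TV = D_3×(1+g_2)/(r−g_2) = 2108.33879/0.084 = 25099.27127
P_0 = D_1/(1+r)^1 + D_2/(1+r)^2 + D_3/(1+r)^3 + TV/(1+r)^3
    = 1611.14130 + 1573.19776 + 1536.14781 + 18653.22343 = 23373.71031

$23373.71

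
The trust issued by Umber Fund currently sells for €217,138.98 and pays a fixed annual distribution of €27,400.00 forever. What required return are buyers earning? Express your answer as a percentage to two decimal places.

P = C/r ⇒ r = C/P = €27,400.00/€217,138.98 = 0.126186

12.62%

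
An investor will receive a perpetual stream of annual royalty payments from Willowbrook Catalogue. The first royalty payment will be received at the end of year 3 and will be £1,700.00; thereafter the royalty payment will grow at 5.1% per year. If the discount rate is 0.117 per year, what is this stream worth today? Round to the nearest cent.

£20644.23

Value at end of year 2: C₁ / (r − g) = £1,700.00 / (0.117 − 0.051) = £25,757.5758
Discount to today: PV = £25,757.5758 / (1 + 0.117)^2 = £25,757.5758 / 1.247689 = £20,644.23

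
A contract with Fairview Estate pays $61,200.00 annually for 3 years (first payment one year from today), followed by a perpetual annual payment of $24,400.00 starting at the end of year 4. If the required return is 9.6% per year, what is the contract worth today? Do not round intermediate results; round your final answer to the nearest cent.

PV of 3-year annuity: $61,200.00 × [1 − (1+0.096)^−3] / 0.096 = 153273.52954
Perpetuity value at year 3: $24,400.00 / 0.096 = 254166.66667
PV of perpetuity: 254166.66667 / (1+0.096)^3 = 193057.61241
Total PV = 153273.52954 + 193057.61241 = 346331.14194

$346331.14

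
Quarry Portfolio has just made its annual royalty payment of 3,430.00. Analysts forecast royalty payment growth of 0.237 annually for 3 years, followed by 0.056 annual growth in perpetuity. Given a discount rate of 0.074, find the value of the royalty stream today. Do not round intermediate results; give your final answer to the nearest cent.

D_1 = 4242.91000
D_2 = 5248.47967
D_3 = 6492.36935
Terminal value at year 3: TV = D_3×(1+g_2)/(r−g_2) = 6855.94204/0.018 = 380885.66864
P_0 = D_1/(1+r)^1 + D_2/(1+r)^2 + D_3/(1+r)^3 + TV/(1+r)^3
    = 3950.56797 + 4550.14207 + 5240.71298 + 307455.16124 = 321196.58426

321196.58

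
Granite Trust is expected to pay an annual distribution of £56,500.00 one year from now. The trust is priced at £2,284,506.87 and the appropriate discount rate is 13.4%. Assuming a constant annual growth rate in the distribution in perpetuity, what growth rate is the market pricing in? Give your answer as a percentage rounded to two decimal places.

10.93%

P = D₁/(r−g) ⇒ g = r − D₁/P = 0.134 − £56,500.00/£2,284,506.87 = 0.109268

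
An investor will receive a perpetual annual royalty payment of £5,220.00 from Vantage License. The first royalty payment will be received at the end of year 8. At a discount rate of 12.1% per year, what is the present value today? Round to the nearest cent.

Value at end of year 7: C / r = £5,220.00 / 0.121 = £43,140.4959
Discount to today: PV = £43,140.4959 / (1 + 0.121)^7 = £43,140.4959 / 2.224535 = £19,393.04

£19393.04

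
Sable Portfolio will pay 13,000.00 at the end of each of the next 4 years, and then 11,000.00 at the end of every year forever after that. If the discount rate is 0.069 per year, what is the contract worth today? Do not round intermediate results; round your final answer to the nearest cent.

PV of 4-year annuity: 13,000.00 × [1 − (1+0.069)^−4] / 0.069 = 44133.33588
Perpetuity value at year 4: 11,000.00 / 0.069 = 159420.28986
PV of perpetuity: 159420.28986 / (1+0.069)^4 = 122076.69796
Total PV = 44133.33588 + 122076.69796 = 166210.03384

166210.03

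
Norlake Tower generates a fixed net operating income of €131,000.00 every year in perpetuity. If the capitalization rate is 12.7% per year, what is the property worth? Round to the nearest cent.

€1031496.06

Level perpetuity: PV = C / r = €131,000.00 / 0.127 = €1,031,496.06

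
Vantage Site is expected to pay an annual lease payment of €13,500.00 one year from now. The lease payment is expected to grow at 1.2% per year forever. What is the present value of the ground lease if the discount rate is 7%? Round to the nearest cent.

Growing perpetuity: P = D₁ / (r − g) = €13,500.0000 / (0.07 − 0.012) = €232,758.62

€232758.62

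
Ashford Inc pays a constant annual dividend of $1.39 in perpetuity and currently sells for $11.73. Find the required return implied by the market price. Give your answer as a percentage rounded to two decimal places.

11.85%

P = C/r ⇒ r = C/P = $1.39/$11.73 = 0.118500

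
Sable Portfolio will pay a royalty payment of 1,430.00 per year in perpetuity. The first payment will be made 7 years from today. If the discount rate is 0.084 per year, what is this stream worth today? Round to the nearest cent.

10492.55

Value at end of year 6: C / r = 1,430.00 / 0.084 = 17,023.8095
Discount to today: PV = 17,023.8095 / (1 + 0.084)^6 = 17,023.8095 / 1.622466 = 10,492.55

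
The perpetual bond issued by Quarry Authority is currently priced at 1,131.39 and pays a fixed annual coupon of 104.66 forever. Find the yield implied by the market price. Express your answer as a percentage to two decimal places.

9.25%

P = C/r ⇒ r = C/P = 104.66/1,131.39 = 0.092506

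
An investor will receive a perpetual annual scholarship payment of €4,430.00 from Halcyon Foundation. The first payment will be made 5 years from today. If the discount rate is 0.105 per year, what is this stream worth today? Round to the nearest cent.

€28298.62

Value at end of year 4: C / r = €4,430.00 / 0.105 = €42,190.4762
Discount to today: PV = €42,190.4762 / (1 + 0.105)^4 = €42,190.4762 / 1.490902 = €28,298.62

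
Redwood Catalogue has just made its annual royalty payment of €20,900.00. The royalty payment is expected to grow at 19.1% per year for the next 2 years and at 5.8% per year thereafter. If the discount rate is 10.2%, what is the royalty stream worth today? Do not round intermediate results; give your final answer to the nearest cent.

D_1 = 24891.90000
D_2 = 29646.25290
Terminal value at year 2: TV = D_2×(1+g_2)/(r−g_2) = 31365.73557/0.044 = 712857.62655
P_0 = D_1/(1+r)^1 + D_2/(1+r)^2 + TV/(1+r)^2
    = 22587.93103 + 24412.18318 + 587002.04096 = 634002.15517

€634002.16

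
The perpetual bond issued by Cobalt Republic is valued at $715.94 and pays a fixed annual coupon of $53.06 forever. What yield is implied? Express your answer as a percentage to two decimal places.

7.41%

P = C/r ⇒ r = C/P = $53.06/$715.94 = 0.074112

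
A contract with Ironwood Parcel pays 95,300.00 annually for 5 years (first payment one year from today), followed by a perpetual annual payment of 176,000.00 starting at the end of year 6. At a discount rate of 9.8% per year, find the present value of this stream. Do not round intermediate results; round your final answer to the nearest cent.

1488432.41

PV of 5-year annuity: 95,300.00 × [1 − (1+0.098)^−5] / 0.098 = 363115.38291
Perpetuity value at year 5: 176,000.00 / 0.098 = 1795918.36735
PV of perpetuity: 1795918.36735 / (1+0.098)^5 = 1125317.03060
Total PV = 363115.38291 + 1125317.03060 = 1488432.41351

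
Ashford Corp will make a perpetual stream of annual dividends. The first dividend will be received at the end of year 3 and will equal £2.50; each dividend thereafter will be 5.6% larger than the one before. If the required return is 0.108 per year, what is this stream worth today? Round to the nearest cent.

Value at end of year 2: C₁ / (r − g) = £2.50 / (0.108 − 0.056) = £48.0769
Discount to today: PV = £48.0769 / (1 + 0.108)^2 = £48.0769 / 1.227664 = £39.16

£39.16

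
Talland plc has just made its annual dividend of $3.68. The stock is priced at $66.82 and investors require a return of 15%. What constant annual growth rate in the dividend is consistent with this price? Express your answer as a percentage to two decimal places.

9.00%

P = D₀(1+g)/(r−g) ⇒ P(r−g) = D₀(1+g) ⇒ g(P+D₀) = P·r − D₀
g = (P·r − D₀)/(P + D₀) = ($66.82×0.15 − $3.68) / ($66.82 + $3.68) = 0.089972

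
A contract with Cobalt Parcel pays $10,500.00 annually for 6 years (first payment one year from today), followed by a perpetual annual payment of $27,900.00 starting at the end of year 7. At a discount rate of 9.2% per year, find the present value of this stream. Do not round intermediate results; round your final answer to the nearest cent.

PV of 6-year annuity: $10,500.00 × [1 − (1+0.092)^−6] / 0.092 = 46822.59667
Perpetuity value at year 6: $27,900.00 / 0.092 = 303260.86957
PV of perpetuity: 303260.86957 / (1+0.092)^6 = 178846.54127
Total PV = 46822.59667 + 178846.54127 = 225669.13794

$225669.14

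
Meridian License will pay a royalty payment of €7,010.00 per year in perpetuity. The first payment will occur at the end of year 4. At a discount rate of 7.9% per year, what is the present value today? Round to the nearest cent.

Value at end of year 3: C / r = €7,010.00 / 0.079 = €88,734.1772
Discount to today: PV = €88,734.1772 / (1 + 0.079)^3 = €88,734.1772 / 1.256216 = €70,636.08

€70636.08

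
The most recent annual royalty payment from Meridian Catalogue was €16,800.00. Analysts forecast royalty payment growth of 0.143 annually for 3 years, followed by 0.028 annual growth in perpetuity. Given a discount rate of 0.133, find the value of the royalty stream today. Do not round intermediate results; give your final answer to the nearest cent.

D_1 = 19202.40000
D_2 = 21948.34320
D_3 = 25086.95628
Terminal value at year 3: TV = D_3×(1+g_2)/(r−g_2) = 25789.39105/0.105 = 245613.24813
P_0 = D_1/(1+r)^1 + D_2/(1+r)^2 + D_3/(1+r)^3 + TV/(1+r)^3
    = 16948.27891 + 17097.86654 + 17248.77445 + 168873.71559 = 220168.63549

€220168.64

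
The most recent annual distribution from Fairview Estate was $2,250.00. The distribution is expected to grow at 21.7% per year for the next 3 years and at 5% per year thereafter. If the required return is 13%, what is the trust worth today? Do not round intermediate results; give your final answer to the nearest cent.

$44734.57

D_1 = 2738.25000
D_2 = 3332.45025
D_3 = 4055.59195
Terminal value at year 3: TV = D_3×(1+g_2)/(r−g_2) = 4258.37155/0.08 = 53229.64440
P_0 = D_1/(1+r)^1 + D_2/(1+r)^2 + D_3/(1+r)^3 + TV/(1+r)^3
    = 2423.23009 + 2609.79736 + 2810.72866 + 36890.81369 = 44734.56980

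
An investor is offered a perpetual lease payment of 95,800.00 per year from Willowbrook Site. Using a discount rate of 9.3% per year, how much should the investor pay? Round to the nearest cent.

1030107.53

Level perpetuity: PV = C / r = 95,800.00 / 0.093 = 1,030,107.53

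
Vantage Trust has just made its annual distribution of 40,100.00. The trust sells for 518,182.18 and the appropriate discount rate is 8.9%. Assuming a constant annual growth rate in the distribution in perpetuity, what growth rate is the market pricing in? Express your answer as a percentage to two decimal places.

P = D₀(1+g)/(r−g) ⇒ P(r−g) = D₀(1+g) ⇒ g(P+D₀) = P·r − D₀
g = (P·r − D₀)/(P + D₀) = (518,182.18×0.089 − 40,100.00) / (518,182.18 + 40,100.00) = 0.010780

1.08%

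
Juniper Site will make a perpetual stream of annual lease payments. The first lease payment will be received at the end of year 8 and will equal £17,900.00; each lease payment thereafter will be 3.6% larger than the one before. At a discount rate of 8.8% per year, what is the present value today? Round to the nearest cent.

Value at end of year 7: C₁ / (r − g) = £17,900.00 / (0.088 − 0.036) = £344,230.7692
Discount to today: PV = £344,230.7692 / (1 + 0.088)^7 = £344,230.7692 / 1.804689 = £190,742.48

£190742.48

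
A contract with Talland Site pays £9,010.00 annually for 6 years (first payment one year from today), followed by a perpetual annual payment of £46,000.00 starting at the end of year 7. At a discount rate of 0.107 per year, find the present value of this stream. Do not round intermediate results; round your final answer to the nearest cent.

£272057.18

PV of 6-year annuity: £9,010.00 × [1 − (1+0.107)^−6] / 0.107 = 38448.84503
Perpetuity value at year 6: £46,000.00 / 0.107 = 429906.54206
PV of perpetuity: 429906.54206 / (1+0.107)^6 = 233608.33212
Total PV = 38448.84503 + 233608.33212 = 272057.17716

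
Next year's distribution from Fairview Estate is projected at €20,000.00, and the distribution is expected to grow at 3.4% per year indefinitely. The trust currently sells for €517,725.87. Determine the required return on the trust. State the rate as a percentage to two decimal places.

P = D₁/(r − g) ⇒ r = D₁/P + g = €20,000.0000/€517,725.87 + 0.034 = 0.038630 + 0.034 = 0.072630

7.26%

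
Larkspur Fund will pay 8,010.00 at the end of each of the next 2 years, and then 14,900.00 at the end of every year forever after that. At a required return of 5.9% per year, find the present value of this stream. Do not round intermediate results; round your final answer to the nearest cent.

239892.57

PV of 2-year annuity: 8,010.00 × [1 − (1+0.059)^−2] / 0.059 = 14706.08062
Perpetuity value at year 2: 14,900.00 / 0.059 = 252542.37288
PV of perpetuity: 252542.37288 / (1+0.059)^2 = 225186.49258
Total PV = 14706.08062 + 225186.49258 = 239892.57320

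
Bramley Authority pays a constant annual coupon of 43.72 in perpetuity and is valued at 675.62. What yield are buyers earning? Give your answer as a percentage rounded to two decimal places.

6.47%

P = C/r ⇒ r = C/P = 43.72/675.62 = 0.064711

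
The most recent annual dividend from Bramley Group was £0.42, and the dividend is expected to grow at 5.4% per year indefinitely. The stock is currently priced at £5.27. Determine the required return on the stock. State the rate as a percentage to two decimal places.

13.80%

D₁ = £0.42 × 1.054 = £0.4427
P = D₁/(r − g) ⇒ r = D₁/P + g = £0.4427/£5.27 + 0.054 = 0.084000 + 0.054 = 0.138000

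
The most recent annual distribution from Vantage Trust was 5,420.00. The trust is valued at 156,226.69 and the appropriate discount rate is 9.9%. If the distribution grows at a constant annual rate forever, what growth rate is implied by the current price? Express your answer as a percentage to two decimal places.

6.22%

P = D₀(1+g)/(r−g) ⇒ P(r−g) = D₀(1+g) ⇒ g(P+D₀) = P·r − D₀
g = (P·r − D₀)/(P + D₀) = (156,226.69×0.099 − 5,420.00) / (156,226.69 + 5,420.00) = 0.062151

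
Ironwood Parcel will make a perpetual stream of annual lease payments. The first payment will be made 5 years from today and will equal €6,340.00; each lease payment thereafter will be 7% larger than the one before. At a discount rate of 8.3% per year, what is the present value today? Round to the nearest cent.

€354512.93

Value at end of year 4: C₁ / (r − g) = €6,340.00 / (0.083 − 0.07) = €487,692.3077
Discount to today: PV = €487,692.3077 / (1 + 0.083)^4 = €487,692.3077 / 1.375669 = €354,512.93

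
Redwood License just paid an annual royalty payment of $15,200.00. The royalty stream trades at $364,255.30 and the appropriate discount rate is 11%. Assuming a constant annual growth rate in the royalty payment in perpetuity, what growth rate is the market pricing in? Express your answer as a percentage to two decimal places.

P = D₀(1+g)/(r−g) ⇒ P(r−g) = D₀(1+g) ⇒ g(P+D₀) = P·r − D₀
g = (P·r − D₀)/(P + D₀) = ($364,255.30×0.11 − $15,200.00) / ($364,255.30 + $15,200.00) = 0.065536

6.55%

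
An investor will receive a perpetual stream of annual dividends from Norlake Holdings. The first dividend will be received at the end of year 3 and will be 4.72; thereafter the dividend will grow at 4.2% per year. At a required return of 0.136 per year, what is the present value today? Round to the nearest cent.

Value at end of year 2: C₁ / (r − g) = 4.72 / (0.136 − 0.042) = 50.2128
Discount to today: PV = 50.2128 / (1 + 0.136)^2 = 50.2128 / 1.290496 = 38.91

38.91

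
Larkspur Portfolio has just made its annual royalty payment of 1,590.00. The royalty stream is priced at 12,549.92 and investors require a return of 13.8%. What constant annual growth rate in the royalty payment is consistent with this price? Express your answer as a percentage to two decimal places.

P = D₀(1+g)/(r−g) ⇒ P(r−g) = D₀(1+g) ⇒ g(P+D₀) = P·r − D₀
g = (P·r − D₀)/(P + D₀) = (12,549.92×0.138 − 1,590.00) / (12,549.92 + 1,590.00) = 0.010035

1.00%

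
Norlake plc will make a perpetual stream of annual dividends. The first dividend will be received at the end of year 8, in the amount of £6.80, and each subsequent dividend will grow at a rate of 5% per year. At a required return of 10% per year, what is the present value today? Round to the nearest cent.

Value at end of year 7: C₁ / (r − g) = £6.80 / (0.1 − 0.05) = £136.0000
Discount to today: PV = £136.0000 / (1 + 0.1)^7 = £136.0000 / 1.948717 = £69.79

£69.79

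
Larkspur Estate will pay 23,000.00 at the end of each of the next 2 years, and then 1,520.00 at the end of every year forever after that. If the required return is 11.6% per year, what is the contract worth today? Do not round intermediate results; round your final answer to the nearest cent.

49597.46

PV of 2-year annuity: 23,000.00 × [1 − (1+0.116)^−2] / 0.116 = 39076.45071
Perpetuity value at year 2: 1,520.00 / 0.116 = 13103.44828
PV of perpetuity: 13103.44828 / (1+0.116)^2 = 10521.00458
Total PV = 39076.45071 + 10521.00458 = 49597.45529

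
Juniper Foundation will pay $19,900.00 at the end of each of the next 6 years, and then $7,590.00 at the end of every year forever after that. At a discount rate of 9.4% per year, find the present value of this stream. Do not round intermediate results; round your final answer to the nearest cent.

$135313.93

PV of 6-year annuity: $19,900.00 × [1 − (1+0.094)^−6] / 0.094 = 88215.11320
Perpetuity value at year 6: $7,590.00 / 0.094 = 80744.68085
PV of perpetuity: 80744.68085 / (1+0.094)^6 = 47098.81607
Total PV = 88215.11320 + 47098.81607 = 135313.92927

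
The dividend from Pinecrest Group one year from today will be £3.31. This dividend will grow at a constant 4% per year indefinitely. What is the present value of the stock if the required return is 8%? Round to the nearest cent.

£82.75

Growing perpetuity: P = D₁ / (r − g) = £3.3100 / (0.08 − 0.04) = £82.75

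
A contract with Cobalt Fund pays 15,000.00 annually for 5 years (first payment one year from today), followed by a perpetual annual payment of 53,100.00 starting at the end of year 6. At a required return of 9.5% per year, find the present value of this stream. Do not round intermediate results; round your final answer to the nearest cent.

412654.46

PV of 5-year annuity: 15,000.00 × [1 − (1+0.095)^−5] / 0.095 = 57595.63180
Perpetuity value at year 5: 53,100.00 / 0.095 = 558947.36842
PV of perpetuity: 558947.36842 / (1+0.095)^5 = 355058.83186
Total PV = 57595.63180 + 355058.83186 = 412654.46366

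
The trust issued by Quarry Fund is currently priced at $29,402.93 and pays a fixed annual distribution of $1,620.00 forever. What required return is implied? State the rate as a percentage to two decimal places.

P = C/r ⇒ r = C/P = $1,620.00/$29,402.93 = 0.055097

5.51%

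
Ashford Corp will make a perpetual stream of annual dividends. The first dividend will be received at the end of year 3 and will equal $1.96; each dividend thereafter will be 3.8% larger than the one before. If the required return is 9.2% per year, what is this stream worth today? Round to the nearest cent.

Value at end of year 2: C₁ / (r − g) = $1.96 / (0.092 − 0.038) = $36.2963
Discount to today: PV = $36.2963 / (1 + 0.092)^2 = $36.2963 / 1.192464 = $30.44

$30.44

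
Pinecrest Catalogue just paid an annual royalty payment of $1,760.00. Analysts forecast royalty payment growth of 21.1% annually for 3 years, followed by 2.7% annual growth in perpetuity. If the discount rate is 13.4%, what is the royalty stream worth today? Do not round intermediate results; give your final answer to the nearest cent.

$26602.81

D_1 = 2131.36000
D_2 = 2581.07696
D_3 = 3125.68420
Terminal value at year 3: TV = D_3×(1+g_2)/(r−g_2) = 3210.07767/0.107 = 30000.72591
P_0 = D_1/(1+r)^1 + D_2/(1+r)^2 + D_3/(1+r)^3 + TV/(1+r)^3
    = 1879.50617 + 2007.12696 + 2143.41336 + 20572.76189 = 26602.80838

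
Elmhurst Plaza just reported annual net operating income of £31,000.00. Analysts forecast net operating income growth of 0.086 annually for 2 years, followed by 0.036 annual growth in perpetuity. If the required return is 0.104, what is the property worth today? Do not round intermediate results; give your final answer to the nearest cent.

£517510.71

D_1 = 33666.00000
D_2 = 36561.27600
Terminal value at year 2: TV = D_2×(1+g_2)/(r−g_2) = 37877.48194/0.068 = 557021.79318
P_0 = D_1/(1+r)^1 + D_2/(1+r)^2 + TV/(1+r)^2
    = 30494.56522 + 29997.37122 + 457018.77328 = 517510.70972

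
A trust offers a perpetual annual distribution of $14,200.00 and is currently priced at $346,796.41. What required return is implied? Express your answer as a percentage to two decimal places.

P = C/r ⇒ r = C/P = $14,200.00/$346,796.41 = 0.040946

4.09%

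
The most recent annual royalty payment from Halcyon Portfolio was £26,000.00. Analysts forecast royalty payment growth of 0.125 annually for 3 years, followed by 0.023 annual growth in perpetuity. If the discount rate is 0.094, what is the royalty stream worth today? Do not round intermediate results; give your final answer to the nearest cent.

D_1 = 29250.00000
D_2 = 32906.25000
D_3 = 37019.53125
Terminal value at year 3: TV = D_3×(1+g_2)/(r−g_2) = 37870.98047/0.071 = 533394.09111
P_0 = D_1/(1+r)^1 + D_2/(1+r)^2 + D_3/(1+r)^3 + TV/(1+r)^3
    = 26736.74589 + 27494.36848 + 28273.45937 + 407376.74550 = 489881.31924

£489881.32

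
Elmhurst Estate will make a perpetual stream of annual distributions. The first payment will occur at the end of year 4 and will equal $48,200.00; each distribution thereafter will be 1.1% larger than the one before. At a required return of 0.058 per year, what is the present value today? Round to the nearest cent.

$865948.73

Value at end of year 3: C₁ / (r − g) = $48,200.00 / (0.058 − 0.011) = $1,025,531.9149
Discount to today: PV = $1,025,531.9149 / (1 + 0.058)^3 = $1,025,531.9149 / 1.184287 = $865,948.73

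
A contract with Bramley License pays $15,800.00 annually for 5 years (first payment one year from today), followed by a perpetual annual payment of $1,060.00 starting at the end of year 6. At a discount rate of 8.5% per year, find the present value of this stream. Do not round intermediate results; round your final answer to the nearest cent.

PV of 5-year annuity: $15,800.00 × [1 − (1+0.085)^−5] / 0.085 = 62262.14485
Perpetuity value at year 5: $1,060.00 / 0.085 = 12470.58824
PV of perpetuity: 12470.58824 / (1+0.085)^5 = 8293.50763
Total PV = 62262.14485 + 8293.50763 = 70555.65248

$70555.65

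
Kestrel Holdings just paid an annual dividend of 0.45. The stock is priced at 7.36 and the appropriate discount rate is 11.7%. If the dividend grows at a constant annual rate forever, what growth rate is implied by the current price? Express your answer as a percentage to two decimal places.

P = D₀(1+g)/(r−g) ⇒ P(r−g) = D₀(1+g) ⇒ g(P+D₀) = P·r − D₀
g = (P·r − D₀)/(P + D₀) = (7.36×0.117 − 0.45) / (7.36 + 0.45) = 0.052640

5.26%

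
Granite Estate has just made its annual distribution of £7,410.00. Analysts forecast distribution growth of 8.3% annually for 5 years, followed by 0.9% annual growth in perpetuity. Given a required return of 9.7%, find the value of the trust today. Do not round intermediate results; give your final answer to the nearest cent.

D_1 = 8025.03000
D_2 = 8691.10749
D_3 = 9412.46941
D_4 = 10193.70437
D_5 = 11039.78184
Terminal value at year 5: TV = D_5×(1+g_2)/(r−g_2) = 11139.13987/0.088 = 126581.13491
P_0 = D_1/(1+r)^1 + D_2/(1+r)^2 + D_3/(1+r)^3 + D_4/(1+r)^4 + D_5/(1+r)^5 + TV/(1+r)^5
    = 7315.43300 + 7222.07287 + 7129.90421 + 7038.91181 + 6949.08067 + 79677.52721 = 115332.92977

£115332.93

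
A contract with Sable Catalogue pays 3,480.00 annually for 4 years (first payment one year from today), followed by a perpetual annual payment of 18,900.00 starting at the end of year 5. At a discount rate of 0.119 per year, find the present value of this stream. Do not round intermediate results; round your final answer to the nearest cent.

111888.79

PV of 4-year annuity: 3,480.00 × [1 − (1+0.119)^−4] / 0.119 = 10592.27599
Perpetuity value at year 4: 18,900.00 / 0.119 = 158823.52941
PV of perpetuity: 158823.52941 / (1+0.119)^4 = 101296.51325
Total PV = 10592.27599 + 101296.51325 = 111888.78924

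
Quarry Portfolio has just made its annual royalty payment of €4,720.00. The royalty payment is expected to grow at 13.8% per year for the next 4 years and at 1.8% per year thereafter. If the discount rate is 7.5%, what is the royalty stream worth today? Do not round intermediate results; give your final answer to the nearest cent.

€127677.50

D_1 = 5371.36000
D_2 = 6112.60768
D_3 = 6956.14754
D_4 = 7916.09590
Terminal value at year 4: TV = D_4×(1+g_2)/(r−g_2) = 8058.58563/0.057 = 141378.69520
P_0 = D_1/(1+r)^1 + D_2/(1+r)^2 + D_3/(1+r)^3 + D_4/(1+r)^4 + TV/(1+r)^4
    = 4996.61395 + 5289.43877 + 5599.42449 + 5927.57680 + 105864.44187 = 127677.49588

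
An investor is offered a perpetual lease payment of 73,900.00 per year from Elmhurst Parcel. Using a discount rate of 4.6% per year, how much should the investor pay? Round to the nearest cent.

Level perpetuity: PV = C / r = 73,900.00 / 0.046 = 1,606,521.74

1606521.74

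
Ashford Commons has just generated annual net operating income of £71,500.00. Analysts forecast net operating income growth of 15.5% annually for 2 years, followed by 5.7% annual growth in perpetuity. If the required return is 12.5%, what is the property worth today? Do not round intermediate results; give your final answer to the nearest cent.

£1320240.49

D_1 = 82582.50000
D_2 = 95382.78750
Terminal value at year 2: TV = D_2×(1+g_2)/(r−g_2) = 100819.60639/0.068 = 1482641.27040
P_0 = D_1/(1+r)^1 + D_2/(1+r)^2 + TV/(1+r)^2
    = 73406.66667 + 75364.17778 + 1171469.64575 = 1320240.49020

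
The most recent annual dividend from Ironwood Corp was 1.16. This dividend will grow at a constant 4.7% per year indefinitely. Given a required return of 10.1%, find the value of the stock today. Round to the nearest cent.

D₁ = D₀ × (1 + g) = 1.16 × 1.047 = 1.2145
Growing perpetuity: P = D₁ / (r − g) = 1.2145 / (0.101 − 0.047) = 22.49

22.49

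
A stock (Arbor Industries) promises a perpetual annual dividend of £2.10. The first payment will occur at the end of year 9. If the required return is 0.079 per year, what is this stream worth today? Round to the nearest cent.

£14.47

Value at end of year 8: C / r = £2.10 / 0.079 = £26.5823
Discount to today: PV = £26.5823 / (1 + 0.079)^8 = £26.5823 / 1.837264 = £14.47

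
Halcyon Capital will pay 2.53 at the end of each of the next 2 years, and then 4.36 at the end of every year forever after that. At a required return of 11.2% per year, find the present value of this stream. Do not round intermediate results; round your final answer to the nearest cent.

35.80

PV of 2-year annuity: 2.53 × [1 − (1+0.112)^−2] / 0.112 = 4.32120
Perpetuity value at year 2: 4.36 / 0.112 = 38.92857
PV of perpetuity: 38.92857 / (1+0.112)^2 = 31.48175
Total PV = 4.32120 + 31.48175 = 35.80296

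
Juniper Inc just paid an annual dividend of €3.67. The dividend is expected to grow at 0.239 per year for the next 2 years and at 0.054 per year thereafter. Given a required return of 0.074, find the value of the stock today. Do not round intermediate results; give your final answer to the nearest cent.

€266.52

D_1 = 4.54713
D_2 = 5.63389
Terminal value at year 2: TV = D_2×(1+g_2)/(r−g_2) = 5.93812/0.02 = 296.90622
P_0 = D_1/(1+r)^1 + D_2/(1+r)^2 + TV/(1+r)^2
    = 4.23383 + 4.88428 + 257.40130 = 266.51940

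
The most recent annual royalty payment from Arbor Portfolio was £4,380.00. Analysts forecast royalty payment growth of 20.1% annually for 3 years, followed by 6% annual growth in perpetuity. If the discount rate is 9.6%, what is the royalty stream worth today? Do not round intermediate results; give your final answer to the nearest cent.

£185519.62

D_1 = 5260.38000
D_2 = 6317.71638
D_3 = 7587.57737
Terminal value at year 3: TV = D_3×(1+g_2)/(r−g_2) = 8042.83201/0.036 = 223412.00041
P_0 = D_1/(1+r)^1 + D_2/(1+r)^2 + D_3/(1+r)^3 + TV/(1+r)^3
    = 4799.61679 + 5259.43409 + 5763.30323 + 169697.26183 = 185519.61594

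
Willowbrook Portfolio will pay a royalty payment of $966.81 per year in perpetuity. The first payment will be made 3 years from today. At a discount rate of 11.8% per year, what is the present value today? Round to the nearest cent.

Value at end of year 2: C / r = $966.81 / 0.118 = $8,193.3051
Discount to today: PV = $8,193.3051 / (1 + 0.118)^2 = $8,193.3051 / 1.249924 = $6,555.04

$6555.04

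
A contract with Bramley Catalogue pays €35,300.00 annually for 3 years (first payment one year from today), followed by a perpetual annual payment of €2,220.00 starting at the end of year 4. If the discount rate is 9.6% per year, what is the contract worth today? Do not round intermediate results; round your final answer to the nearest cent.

PV of 3-year annuity: €35,300.00 × [1 − (1+0.096)^−3] / 0.096 = 88407.77112
Perpetuity value at year 3: €2,220.00 / 0.096 = 23125.00000
PV of perpetuity: 23125.00000 / (1+0.096)^3 = 17565.07785
Total PV = 88407.77112 + 17565.07785 = 105972.84897

€105972.85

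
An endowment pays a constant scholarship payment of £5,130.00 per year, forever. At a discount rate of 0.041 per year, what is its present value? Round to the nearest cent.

£125121.95

Level perpetuity: PV = C / r = £5,130.00 / 0.041 = £125,121.95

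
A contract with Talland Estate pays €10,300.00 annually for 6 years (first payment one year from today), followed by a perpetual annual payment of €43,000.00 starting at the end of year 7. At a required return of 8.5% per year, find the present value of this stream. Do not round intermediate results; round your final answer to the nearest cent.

PV of 6-year annuity: €10,300.00 × [1 − (1+0.085)^−6] / 0.085 = 46901.94785
Perpetuity value at year 6: €43,000.00 / 0.085 = 505882.35294
PV of perpetuity: 505882.35294 / (1+0.085)^6 = 310078.10465
Total PV = 46901.94785 + 310078.10465 = 356980.05250

€356980.05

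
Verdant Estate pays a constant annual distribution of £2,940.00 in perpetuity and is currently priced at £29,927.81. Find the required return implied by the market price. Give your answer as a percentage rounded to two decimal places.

9.82%

P = C/r ⇒ r = C/P = £2,940.00/£29,927.81 = 0.098236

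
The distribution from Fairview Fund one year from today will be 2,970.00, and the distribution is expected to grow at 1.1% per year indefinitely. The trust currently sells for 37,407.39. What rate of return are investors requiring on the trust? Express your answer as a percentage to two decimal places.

9.04%

P = D₁/(r − g) ⇒ r = D₁/P + g = 2,970.0000/37,407.39 + 0.011 = 0.079396 + 0.011 = 0.090396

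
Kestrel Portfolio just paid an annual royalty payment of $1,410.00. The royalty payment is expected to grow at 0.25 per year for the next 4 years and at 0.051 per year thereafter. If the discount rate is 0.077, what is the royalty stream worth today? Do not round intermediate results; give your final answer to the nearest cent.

D_1 = 1762.50000
D_2 = 2203.12500
D_3 = 2753.90625
D_4 = 3442.38281
Terminal value at year 4: TV = D_4×(1+g_2)/(r−g_2) = 3617.94434/0.026 = 139151.70523
P_0 = D_1/(1+r)^1 + D_2/(1+r)^2 + D_3/(1+r)^3 + D_4/(1+r)^4 + TV/(1+r)^4
    = 1636.49025 + 1899.36194 + 2204.45908 + 2558.56439 + 103425.04524 = 111723.92091

$111723.92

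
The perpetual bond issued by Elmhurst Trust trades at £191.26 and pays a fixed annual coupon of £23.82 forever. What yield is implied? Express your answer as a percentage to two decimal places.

P = C/r ⇒ r = C/P = £23.82/£191.26 = 0.124543

12.45%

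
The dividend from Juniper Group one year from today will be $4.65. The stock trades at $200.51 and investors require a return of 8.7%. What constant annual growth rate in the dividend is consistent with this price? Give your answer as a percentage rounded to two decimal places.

6.38%

P = D₁/(r−g) ⇒ g = r − D₁/P = 0.087 − $4.65/$200.51 = 0.063809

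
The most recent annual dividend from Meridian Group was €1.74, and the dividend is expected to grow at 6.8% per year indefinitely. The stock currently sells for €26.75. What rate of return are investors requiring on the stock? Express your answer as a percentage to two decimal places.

D₁ = €1.74 × 1.068 = €1.8583
P = D₁/(r − g) ⇒ r = D₁/P + g = €1.8583/€26.75 + 0.068 = 0.069470 + 0.068 = 0.137470

13.75%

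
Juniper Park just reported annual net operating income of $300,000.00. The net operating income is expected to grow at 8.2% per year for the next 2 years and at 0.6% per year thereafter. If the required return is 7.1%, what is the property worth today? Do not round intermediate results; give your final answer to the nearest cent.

D_1 = 324600.00000
D_2 = 351217.20000
Terminal value at year 2: TV = D_2×(1+g_2)/(r−g_2) = 353324.50320/0.065 = 5435761.58769
P_0 = D_1/(1+r)^1 + D_2/(1+r)^2 + TV/(1+r)^2
    = 303081.23249 + 306194.11163 + 4738942.71233 = 5348218.05645

$5348218.06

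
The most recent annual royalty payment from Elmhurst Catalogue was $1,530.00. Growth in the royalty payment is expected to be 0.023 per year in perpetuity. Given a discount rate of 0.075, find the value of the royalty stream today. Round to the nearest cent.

$30099.81

D₁ = D₀ × (1 + g) = $1,530.00 × 1.023 = $1,565.1900
Growing perpetuity: P = D₁ / (r − g) = $1,565.1900 / (0.075 − 0.023) = $30,099.81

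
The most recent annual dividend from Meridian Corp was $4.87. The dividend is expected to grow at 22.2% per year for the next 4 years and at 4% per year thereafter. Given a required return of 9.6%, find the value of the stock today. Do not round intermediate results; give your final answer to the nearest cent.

$165.53

D_1 = 5.95114
D_2 = 7.27229
D_3 = 8.88674
D_4 = 10.85960
Terminal value at year 4: TV = D_4×(1+g_2)/(r−g_2) = 11.29398/0.056 = 201.67827
P_0 = D_1/(1+r)^1 + D_2/(1+r)^2 + D_3/(1+r)^3 + D_4/(1+r)^4 + TV/(1+r)^4
    = 5.42987 + 6.05411 + 6.75011 + 7.52613 + 139.77094 = 165.53116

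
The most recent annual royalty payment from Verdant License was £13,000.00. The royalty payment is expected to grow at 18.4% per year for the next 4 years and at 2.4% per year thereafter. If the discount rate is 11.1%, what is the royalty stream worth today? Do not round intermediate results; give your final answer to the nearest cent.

£258488.83

D_1 = 15392.00000
D_2 = 18224.12800
D_3 = 21577.36755
D_4 = 25547.60318
Terminal value at year 4: TV = D_4×(1+g_2)/(r−g_2) = 26160.74566/0.087 = 300698.22595
P_0 = D_1/(1+r)^1 + D_2/(1+r)^2 + D_3/(1+r)^3 + D_4/(1+r)^4 + TV/(1+r)^4
    = 13854.18542 + 14764.49643 + 15734.62086 + 16768.48884 + 197367.04102 = 258488.83257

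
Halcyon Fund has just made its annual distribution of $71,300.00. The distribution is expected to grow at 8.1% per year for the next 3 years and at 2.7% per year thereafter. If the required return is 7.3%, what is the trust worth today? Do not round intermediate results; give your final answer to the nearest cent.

$1844826.79

D_1 = 77075.30000
D_2 = 83318.39930
D_3 = 90067.18964
Terminal value at year 3: TV = D_3×(1+g_2)/(r−g_2) = 92499.00376/0.046 = 2010847.90791
P_0 = D_1/(1+r)^1 + D_2/(1+r)^2 + D_3/(1+r)^3 + TV/(1+r)^3
    = 71831.59366 + 72367.15074 + 72906.70080 + 1627721.34171 = 1844826.78691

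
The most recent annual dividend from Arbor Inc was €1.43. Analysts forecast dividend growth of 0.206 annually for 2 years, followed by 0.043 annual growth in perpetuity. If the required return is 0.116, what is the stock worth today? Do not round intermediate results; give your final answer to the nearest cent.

€27.07

D_1 = 1.72458
D_2 = 2.07984
Terminal value at year 2: TV = D_2×(1+g_2)/(r−g_2) = 2.16928/0.073 = 29.71612
P_0 = D_1/(1+r)^1 + D_2/(1+r)^2 + TV/(1+r)^2
    = 1.54532 + 1.66995 + 23.85963 = 27.07490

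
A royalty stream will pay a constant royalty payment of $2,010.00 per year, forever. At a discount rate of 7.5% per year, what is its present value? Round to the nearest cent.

Level perpetuity: PV = C / r = $2,010.00 / 0.075 = $26,800.00

$26800.00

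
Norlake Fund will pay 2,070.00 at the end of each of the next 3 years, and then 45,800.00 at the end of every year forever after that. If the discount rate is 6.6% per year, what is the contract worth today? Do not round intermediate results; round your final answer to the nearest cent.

578334.17

PV of 3-year annuity: 2,070.00 × [1 − (1+0.066)^−3] / 0.066 = 5472.28038
Perpetuity value at year 3: 45,800.00 / 0.066 = 693939.39394
PV of perpetuity: 693939.39394 / (1+0.066)^3 = 572861.88590
Total PV = 5472.28038 + 572861.88590 = 578334.16629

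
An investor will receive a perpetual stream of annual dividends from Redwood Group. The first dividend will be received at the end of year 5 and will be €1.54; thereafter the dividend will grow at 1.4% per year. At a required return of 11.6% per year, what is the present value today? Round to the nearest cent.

€9.73

Value at end of year 4: C₁ / (r − g) = €1.54 / (0.116 − 0.014) = €15.0980
Discount to today: PV = €15.0980 / (1 + 0.116)^4 = €15.0980 / 1.551161 = €9.73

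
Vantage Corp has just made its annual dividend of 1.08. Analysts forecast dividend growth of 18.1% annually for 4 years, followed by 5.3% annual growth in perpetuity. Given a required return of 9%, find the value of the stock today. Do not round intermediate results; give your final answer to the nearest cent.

47.66

D_1 = 1.27548
D_2 = 1.50634
D_3 = 1.77899
D_4 = 2.10099
Terminal value at year 4: TV = D_4×(1+g_2)/(r−g_2) = 2.21234/0.037 = 59.79295
P_0 = D_1/(1+r)^1 + D_2/(1+r)^2 + D_3/(1+r)^3 + D_4/(1+r)^4 + TV/(1+r)^4
    = 1.17017 + 1.26786 + 1.37371 + 1.48839 + 42.35883 = 47.65896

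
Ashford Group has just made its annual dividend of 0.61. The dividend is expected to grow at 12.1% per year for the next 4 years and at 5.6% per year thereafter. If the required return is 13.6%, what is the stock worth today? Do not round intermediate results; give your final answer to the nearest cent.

D_1 = 0.68381
D_2 = 0.76655
D_3 = 0.85930
D_4 = 0.96328
Terminal value at year 4: TV = D_4×(1+g_2)/(r−g_2) = 1.01722/0.08 = 12.71529
P_0 = D_1/(1+r)^1 + D_2/(1+r)^2 + D_3/(1+r)^3 + D_4/(1+r)^4 + TV/(1+r)^4
    = 0.60195 + 0.59400 + 0.58615 + 0.57841 + 7.63507 = 9.99558

10.00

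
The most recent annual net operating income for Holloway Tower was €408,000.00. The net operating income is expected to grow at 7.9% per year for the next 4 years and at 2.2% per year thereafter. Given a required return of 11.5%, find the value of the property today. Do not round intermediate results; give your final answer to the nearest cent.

€5436462.28

D_1 = 440232.00000
D_2 = 475010.32800
D_3 = 512536.14391
D_4 = 553026.49928
Terminal value at year 4: TV = D_4×(1+g_2)/(r−g_2) = 565193.08227/0.093 = 6077344.97059
P_0 = D_1/(1+r)^1 + D_2/(1+r)^2 + D_3/(1+r)^3 + D_4/(1+r)^4 + TV/(1+r)^4
    = 394826.90583 + 382079.13129 + 369742.94409 + 357805.05532 + 3932008.24228 = 5436462.27881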